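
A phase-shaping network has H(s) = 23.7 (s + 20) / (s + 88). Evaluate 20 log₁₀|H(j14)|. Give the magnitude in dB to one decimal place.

16.2 dB

|j14 + 20| = √(14² + 20²) = 24.41
|j14 + 88| = √(14² + 88²) = 89.11
|H(j14)| = 23.7 × 24.41 / 89.11 = 6.4932
20 log₁₀(6.4932) = 16.25 dB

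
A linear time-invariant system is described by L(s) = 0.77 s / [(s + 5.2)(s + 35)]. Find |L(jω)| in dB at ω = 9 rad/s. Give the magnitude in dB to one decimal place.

|j9| = 9
|j9 + 5.2| = √(9² + 5.2²) = 10.39
|j9 + 35| = √(9² + 35²) = 36.14
|L(j9)| = 0.77 × 9 / (10.39 × 36.14) = 0.018449
20 log₁₀(0.018449) = -34.68 dB

-34.7 dB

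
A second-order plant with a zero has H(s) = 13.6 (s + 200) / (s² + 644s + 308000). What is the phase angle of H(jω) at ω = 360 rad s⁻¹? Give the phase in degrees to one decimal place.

8.5 deg

∠(j360 + 200) = arctan(360/200) = 60.95°
∠[(j360)² + 644(j360) + 308000] = ∠[1.784e+05 + j2.3184e+05] = 52.42°
∠H(j360) = 60.95° − 52.42° = 8.52°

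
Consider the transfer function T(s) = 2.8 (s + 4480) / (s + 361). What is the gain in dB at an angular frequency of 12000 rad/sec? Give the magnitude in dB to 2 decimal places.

|j12000 + 4480| = √(12000² + 4480²) = 1.281e+04
|j12000 + 361| = √(12000² + 361²) = 1.201e+04
|T(j12000)| = 2.8 × 1.281e+04 / 1.201e+04 = 2.9874
20 log₁₀(2.9874) = 9.506 dB

9.51 dB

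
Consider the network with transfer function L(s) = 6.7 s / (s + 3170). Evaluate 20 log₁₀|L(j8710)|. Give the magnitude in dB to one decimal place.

16.0 dB

|j8710| = 8710
|j8710 + 3170| = √(8710² + 3170²) = 9269
|L(j8710)| = 6.7 × 8710 / 9269 = 6.296
20 log₁₀(6.296) = 15.98 dB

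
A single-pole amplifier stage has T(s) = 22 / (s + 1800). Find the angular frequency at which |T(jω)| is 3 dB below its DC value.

1800 rad s⁻¹

For a single-pole low-pass, the −3 dB point is at the pole: ω = 1800 rad s⁻¹.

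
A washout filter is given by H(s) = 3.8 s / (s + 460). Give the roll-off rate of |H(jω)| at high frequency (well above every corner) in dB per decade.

With 1 zero and 1 pole, the high-frequency asymptotic slope is 20 × (1 − 1) = 0 dB/decade.

0 dB/decade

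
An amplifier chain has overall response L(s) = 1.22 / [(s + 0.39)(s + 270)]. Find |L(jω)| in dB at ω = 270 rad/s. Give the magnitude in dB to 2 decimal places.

-98.54 dB

|j270 + 0.39| = √(270² + 0.39²) = 270
|j270 + 270| = √(270² + 270²) = 381.8
|L(j270)| = 1.22 / (270 × 381.8) = 1.1834e-05
20 log₁₀(1.1834e-05) = -98.538 dB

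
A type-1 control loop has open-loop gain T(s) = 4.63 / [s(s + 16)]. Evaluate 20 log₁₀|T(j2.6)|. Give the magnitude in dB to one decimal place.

-19.2 dB

|j2.6 + 16| = √(2.6² + 16²) = 16.21
|j2.6| = 2.6
|T(j2.6)| = 4.63 / (16.21 × 2.6) = 0.10986
20 log₁₀(0.10986) = -19.18 dB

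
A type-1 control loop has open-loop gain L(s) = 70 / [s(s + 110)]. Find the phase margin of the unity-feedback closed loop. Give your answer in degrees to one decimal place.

89.7 deg

Gain crossover: |L(jω)| = 1 at ω ≈ 0.636 rad s⁻¹.
∠L(j0.636) = −90° − arctan(0.636/110) ≈ -90.33°
PM = 180° + (-90.33°) = 89.67°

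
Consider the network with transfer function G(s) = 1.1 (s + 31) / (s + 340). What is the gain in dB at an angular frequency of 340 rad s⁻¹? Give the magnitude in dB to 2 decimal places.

|j340 + 31| = √(340² + 31²) = 341.4
|j340 + 340| = √(340² + 340²) = 480.8
|G(j340)| = 1.1 × 341.4 / 480.8 = 0.78104
20 log₁₀(0.78104) = -2.146 dB

-2.15 dB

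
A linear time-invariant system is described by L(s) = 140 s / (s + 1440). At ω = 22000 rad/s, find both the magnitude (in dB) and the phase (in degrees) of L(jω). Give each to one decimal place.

|L| = 42.9 dB, ∠L = 3.7°

|j22000| = 2.2e+04
|j22000 + 1440| = √(22000² + 1440²) = 2.205e+04
|L(j22000)| = 140 × 2.2e+04 / 2.205e+04 = 139.7
20 log₁₀(139.7) = 42.90 dB
∠(j22000) = 90.00°
∠(j22000 + 1440) = arctan(22000/1440) = 86.26°
∠L(j22000) = 90.00° − 86.26° = 3.74°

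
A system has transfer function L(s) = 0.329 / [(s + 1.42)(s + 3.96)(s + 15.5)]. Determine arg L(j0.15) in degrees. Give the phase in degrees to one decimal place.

-8.8°

∠(j0.15 + 1.42) = arctan(0.15/1.42) = 6.03°
∠(j0.15 + 3.96) = arctan(0.15/3.96) = 2.17°
∠(j0.15 + 15.5) = arctan(0.15/15.5) = 0.55°
∠L(j0.15) = − (6.03° + 2.17° + 0.55°) = -8.75°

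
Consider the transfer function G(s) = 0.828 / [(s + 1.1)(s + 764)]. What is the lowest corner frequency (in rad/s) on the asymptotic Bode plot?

Break frequencies occur at each pole and zero magnitude: 1.1 rad/s, 764 rad/s.
The lowest is 1.1 rad/s.

1.1 rad/s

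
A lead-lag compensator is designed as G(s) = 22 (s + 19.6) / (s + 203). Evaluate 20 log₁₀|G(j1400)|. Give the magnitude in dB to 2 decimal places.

|j1400 + 19.6| = √(1400² + 19.6²) = 1400
|j1400 + 203| = √(1400² + 203²) = 1415
|G(j1400)| = 22 × 1400 / 1415 = 21.774
20 log₁₀(21.774) = 26.759 dB

26.76 dB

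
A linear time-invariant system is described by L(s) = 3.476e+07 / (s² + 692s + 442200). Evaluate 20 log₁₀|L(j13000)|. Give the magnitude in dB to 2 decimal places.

|(j13000)² + 692(j13000) + 442200| = |-1.6856e+08 + j8.996e+06| = 1.688e+08
|L(j13000)| = 3.476e+07 / 1.688e+08 = 0.20593
20 log₁₀(0.20593) = -13.726 dB

-13.73 dB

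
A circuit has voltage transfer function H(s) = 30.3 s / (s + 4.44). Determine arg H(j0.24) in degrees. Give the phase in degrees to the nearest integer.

∠(j0.24) = 90.00°
∠(j0.24 + 4.44) = arctan(0.24/4.44) = 3.09°
∠H(j0.24) = 90.00° − 3.09° = 86.91°

87°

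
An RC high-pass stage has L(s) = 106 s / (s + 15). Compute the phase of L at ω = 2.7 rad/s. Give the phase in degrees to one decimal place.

∠(j2.7) = 90.00°
∠(j2.7 + 15) = arctan(2.7/15) = 10.20°
∠L(j2.7) = 90.00° − 10.20° = 79.80°

79.8°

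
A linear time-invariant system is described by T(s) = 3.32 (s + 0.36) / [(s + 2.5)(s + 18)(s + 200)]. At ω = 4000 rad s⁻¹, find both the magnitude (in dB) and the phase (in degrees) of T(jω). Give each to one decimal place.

|T| = -133.7 dB, ∠T = -176.8 deg

|j4000 + 0.36| = √(4000² + 0.36²) = 4000
|j4000 + 2.5| = √(4000² + 2.5²) = 4000
|j4000 + 18| = √(4000² + 18²) = 4000
|j4000 + 200| = √(4000² + 200²) = 4005
|T(j4000)| = 3.32 × 4000 / (4000 × 4000 × 4005) = 2.0724e-07
20 log₁₀(2.0724e-07) = -133.67 dB
∠(j4000 + 0.36) = arctan(4000/0.36) = 89.99°
∠(j4000 + 2.5) = arctan(4000/2.5) = 89.96°
∠(j4000 + 18) = arctan(4000/18) = 89.74°
∠(j4000 + 200) = arctan(4000/200) = 87.14°
∠T(j4000) = 89.99° − (89.96° + 89.74° + 87.14°) = -176.85°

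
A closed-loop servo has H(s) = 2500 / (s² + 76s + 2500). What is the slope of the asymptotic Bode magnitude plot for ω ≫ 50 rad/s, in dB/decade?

-40 dB/decade

With 0 zeros and 2 poles, the high-frequency asymptotic slope is 20 × (0 − 2) = -40 dB/decade.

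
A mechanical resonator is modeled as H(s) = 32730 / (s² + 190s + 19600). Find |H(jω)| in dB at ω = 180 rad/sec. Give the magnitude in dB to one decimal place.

-1.0 dB

|(j180)² + 190(j180) + 19600| = |-12800 + j34200| = 3.652e+04
|H(j180)| = 32730 / 3.652e+04 = 0.8963
20 log₁₀(0.8963) = -0.95 dB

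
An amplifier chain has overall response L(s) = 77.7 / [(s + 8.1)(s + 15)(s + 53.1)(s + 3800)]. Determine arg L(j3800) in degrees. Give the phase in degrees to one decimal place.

∠(j3800 + 8.1) = arctan(3800/8.1) = 89.88°
∠(j3800 + 15) = arctan(3800/15) = 89.77°
∠(j3800 + 53.1) = arctan(3800/53.1) = 89.20°
∠(j3800 + 3800) = arctan(3800/3800) = 45.00°
∠L(j3800) = − (89.88° + 89.77° + 89.20° + 45.00°) = -313.85°

-313.9°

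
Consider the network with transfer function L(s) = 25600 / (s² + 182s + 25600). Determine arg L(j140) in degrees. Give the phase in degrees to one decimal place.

-76.7 deg

∠[(j140)² + 182(j140) + 25600] = ∠[6000 + j25480] = 76.75°
∠L(j140) = −76.75° = -76.75°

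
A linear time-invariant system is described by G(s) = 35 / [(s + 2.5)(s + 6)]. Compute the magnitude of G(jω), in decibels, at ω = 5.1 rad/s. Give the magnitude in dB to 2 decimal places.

|j5.1 + 2.5| = √(5.1² + 2.5²) = 5.68
|j5.1 + 6| = √(5.1² + 6²) = 7.875
|G(j5.1)| = 35 / (5.68 × 7.875) = 0.78254
20 log₁₀(0.78254) = -2.130 dB

-2.13 dB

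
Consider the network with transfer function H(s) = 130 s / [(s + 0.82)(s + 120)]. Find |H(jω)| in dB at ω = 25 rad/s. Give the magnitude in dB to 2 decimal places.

0.51 dB

|j25| = 25
|j25 + 0.82| = √(25² + 0.82²) = 25.01
|j25 + 120| = √(25² + 120²) = 122.6
|H(j25)| = 130 × 25 / (25.01 × 122.6) = 1.06
20 log₁₀(1.06) = 0.506 dB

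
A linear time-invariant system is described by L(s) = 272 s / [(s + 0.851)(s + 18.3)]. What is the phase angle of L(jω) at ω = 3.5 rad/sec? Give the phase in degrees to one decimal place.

∠(j3.5) = 90.00°
∠(j3.5 + 0.851) = arctan(3.5/0.851) = 76.33°
∠(j3.5 + 18.3) = arctan(3.5/18.3) = 10.83°
∠L(j3.5) = 90.00° − (76.33° + 10.83°) = 2.84°

2.8°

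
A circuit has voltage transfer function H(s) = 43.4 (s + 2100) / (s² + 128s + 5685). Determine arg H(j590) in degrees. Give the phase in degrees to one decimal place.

-151.9°

∠(j590 + 2100) = arctan(590/2100) = 15.69°
∠[(j590)² + 128(j590) + 5685] = ∠[-3.4242e+05 + j75520] = 167.56°
∠H(j590) = 15.69° − 167.56° = -151.87°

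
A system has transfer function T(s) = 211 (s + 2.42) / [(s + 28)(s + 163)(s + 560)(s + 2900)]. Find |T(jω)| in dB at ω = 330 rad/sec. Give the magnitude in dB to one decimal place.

-130.4 dB

|j330 + 2.42| = √(330² + 2.42²) = 330
|j330 + 28| = √(330² + 28²) = 331.2
|j330 + 163| = √(330² + 163²) = 368.1
|j330 + 560| = √(330² + 560²) = 650
|j330 + 2900| = √(330² + 2900²) = 2919
|T(j330)| = 211 × 330 / (331.2 × 368.1 × 650 × 2919) = 3.011e-07
20 log₁₀(3.011e-07) = -130.43 dB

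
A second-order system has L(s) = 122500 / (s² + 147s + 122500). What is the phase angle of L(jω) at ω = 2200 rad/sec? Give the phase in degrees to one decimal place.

∠[(j2200)² + 147(j2200) + 122500] = ∠[-4.7175e+06 + j3.234e+05] = 176.08°
∠L(j2200) = −176.08° = -176.08°

-176.1 deg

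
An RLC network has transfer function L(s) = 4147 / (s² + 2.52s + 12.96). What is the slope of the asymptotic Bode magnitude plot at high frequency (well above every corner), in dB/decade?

-40 dB/decade

With 0 zeros and 2 poles, the high-frequency asymptotic slope is 20 × (0 − 2) = -40 dB/decade.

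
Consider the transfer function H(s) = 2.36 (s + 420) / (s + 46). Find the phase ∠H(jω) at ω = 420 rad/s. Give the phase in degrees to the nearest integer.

-39°

∠(j420 + 420) = arctan(420/420) = 45.00°
∠(j420 + 46) = arctan(420/46) = 83.75°
∠H(j420) = 45.00° − 83.75° = -38.75°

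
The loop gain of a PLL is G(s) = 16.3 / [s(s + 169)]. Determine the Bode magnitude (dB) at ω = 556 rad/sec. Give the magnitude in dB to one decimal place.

-85.9 dB

|j556 + 169| = √(556² + 169²) = 581.1
|j556| = 556
|G(j556)| = 16.3 / (581.1 × 556) = 5.0449e-05
20 log₁₀(5.0449e-05) = -85.94 dB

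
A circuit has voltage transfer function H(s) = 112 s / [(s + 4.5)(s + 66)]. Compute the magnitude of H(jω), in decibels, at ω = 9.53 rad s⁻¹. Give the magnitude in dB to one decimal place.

|j9.53| = 9.53
|j9.53 + 4.5| = √(9.53² + 4.5²) = 10.54
|j9.53 + 66| = √(9.53² + 66²) = 66.68
|H(j9.53)| = 112 × 9.53 / (10.54 × 66.68) = 1.5187
20 log₁₀(1.5187) = 3.63 dB

3.6 dB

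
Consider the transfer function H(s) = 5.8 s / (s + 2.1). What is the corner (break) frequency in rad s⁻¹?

The single real pole at s = −2.1 gives a corner at ω = 2.1 rad s⁻¹.

2.1 rad s⁻¹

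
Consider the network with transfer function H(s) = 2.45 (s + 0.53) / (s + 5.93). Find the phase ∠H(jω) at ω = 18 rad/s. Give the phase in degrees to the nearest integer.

17°

∠(j18 + 0.53) = arctan(18/0.53) = 88.31°
∠(j18 + 5.93) = arctan(18/5.93) = 71.77°
∠H(j18) = 88.31° − 71.77° = 16.55°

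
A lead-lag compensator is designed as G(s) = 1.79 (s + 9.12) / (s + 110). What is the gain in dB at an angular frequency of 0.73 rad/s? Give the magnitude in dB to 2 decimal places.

|j0.73 + 9.12| = √(0.73² + 9.12²) = 9.149
|j0.73 + 110| = √(0.73² + 110²) = 110
|G(j0.73)| = 1.79 × 9.149 / 110 = 0.14888
20 log₁₀(0.14888) = -16.543 dB

-16.54 dB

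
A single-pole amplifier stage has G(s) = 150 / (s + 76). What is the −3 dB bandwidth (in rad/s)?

For a single-pole low-pass, the −3 dB point is at the pole: ω = 76 rad/s.

76 rad/s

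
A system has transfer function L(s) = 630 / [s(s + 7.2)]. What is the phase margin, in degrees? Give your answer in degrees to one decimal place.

16.3°

Gain crossover: |L(jω)| = 1 at ω ≈ 24.6 rad/s.
∠L(j24.6) = −90° − arctan(24.6/7.2) ≈ -163.68°
PM = 180° + (-163.68°) = 16.32°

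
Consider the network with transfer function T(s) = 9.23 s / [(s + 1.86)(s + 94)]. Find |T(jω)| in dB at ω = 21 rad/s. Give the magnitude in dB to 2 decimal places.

|j21| = 21
|j21 + 1.86| = √(21² + 1.86²) = 21.08
|j21 + 94| = √(21² + 94²) = 96.32
|T(j21)| = 9.23 × 21 / (21.08 × 96.32) = 0.095456
20 log₁₀(0.095456) = -20.404 dB

-20.40 dB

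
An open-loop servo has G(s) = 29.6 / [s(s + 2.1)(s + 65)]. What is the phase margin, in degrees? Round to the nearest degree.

84°

Gain crossover: |G(jω)| = 1 at ω ≈ 0.216 rad/sec.
∠G(j0.216) = −90° − arctan(0.216/2.1) − arctan(0.216/65) ≈ -96.06°
PM = 180° + (-96.06°) = 83.94°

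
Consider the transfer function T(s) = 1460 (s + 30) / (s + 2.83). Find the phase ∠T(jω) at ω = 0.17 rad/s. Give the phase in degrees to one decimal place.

-3.1 deg

∠(j0.17 + 30) = arctan(0.17/30) = 0.32°
∠(j0.17 + 2.83) = arctan(0.17/2.83) = 3.44°
∠T(j0.17) = 0.32° − 3.44° = -3.11°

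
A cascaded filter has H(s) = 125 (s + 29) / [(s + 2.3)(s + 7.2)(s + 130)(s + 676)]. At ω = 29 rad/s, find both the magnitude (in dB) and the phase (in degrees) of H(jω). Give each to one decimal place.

|j29 + 29| = √(29² + 29²) = 41.01
|j29 + 2.3| = √(29² + 2.3²) = 29.09
|j29 + 7.2| = √(29² + 7.2²) = 29.88
|j29 + 130| = √(29² + 130²) = 133.2
|j29 + 676| = √(29² + 676²) = 676.6
|H(j29)| = 125 × 41.01 / (29.09 × 29.88 × 133.2 × 676.6) = 6.544e-05
20 log₁₀(6.544e-05) = -83.68 dB
∠(j29 + 29) = arctan(29/29) = 45.00°
∠(j29 + 2.3) = arctan(29/2.3) = 85.47°
∠(j29 + 7.2) = arctan(29/7.2) = 76.06°
∠(j29 + 130) = arctan(29/130) = 12.58°
∠(j29 + 676) = arctan(29/676) = 2.46°
∠H(j29) = 45.00° − (85.47° + 76.06° + 12.58° + 2.46°) = -131.55°

|H| = -83.7 dB, ∠H = -131.6°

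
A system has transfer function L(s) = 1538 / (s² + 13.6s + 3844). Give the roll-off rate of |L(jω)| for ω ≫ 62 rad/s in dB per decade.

With 0 zeros and 2 poles, the high-frequency asymptotic slope is 20 × (0 − 2) = -40 dB/decade.

-40 dB/decade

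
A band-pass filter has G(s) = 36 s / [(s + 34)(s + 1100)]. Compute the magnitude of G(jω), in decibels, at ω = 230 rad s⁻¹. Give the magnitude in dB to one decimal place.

-30.0 dB

|j230| = 230
|j230 + 34| = √(230² + 34²) = 232.5
|j230 + 1100| = √(230² + 1100²) = 1124
|G(j230)| = 36 × 230 / (232.5 × 1124) = 0.03169
20 log₁₀(0.03169) = -29.98 dB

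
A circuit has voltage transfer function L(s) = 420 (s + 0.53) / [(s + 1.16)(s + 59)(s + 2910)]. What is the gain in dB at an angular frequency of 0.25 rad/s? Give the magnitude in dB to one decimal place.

-58.4 dB

|j0.25 + 0.53| = √(0.25² + 0.53²) = 0.586
|j0.25 + 1.16| = √(0.25² + 1.16²) = 1.187
|j0.25 + 59| = √(0.25² + 59²) = 59
|j0.25 + 2910| = √(0.25² + 2910²) = 2910
|L(j0.25)| = 420 × 0.586 / (1.187 × 59 × 2910) = 0.001208
20 log₁₀(0.001208) = -58.36 dB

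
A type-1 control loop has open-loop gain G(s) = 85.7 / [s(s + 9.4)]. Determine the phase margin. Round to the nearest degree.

52°

Gain crossover: |G(jω)| = 1 at ω ≈ 7.23 rad s⁻¹.
∠G(j7.23) = −90° − arctan(7.23/9.4) ≈ -127.56°
PM = 180° + (-127.56°) = 52.44°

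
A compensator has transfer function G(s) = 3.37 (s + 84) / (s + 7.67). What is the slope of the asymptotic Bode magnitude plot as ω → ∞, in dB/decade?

0 dB/decade

With 1 zero and 1 pole, the high-frequency asymptotic slope is 20 × (1 − 1) = 0 dB/decade.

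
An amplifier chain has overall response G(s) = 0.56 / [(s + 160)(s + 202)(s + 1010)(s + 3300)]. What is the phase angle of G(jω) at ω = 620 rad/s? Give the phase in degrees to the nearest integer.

∠(j620 + 160) = arctan(620/160) = 75.53°
∠(j620 + 202) = arctan(620/202) = 71.95°
∠(j620 + 1010) = arctan(620/1010) = 31.54°
∠(j620 + 3300) = arctan(620/3300) = 10.64°
∠G(j620) = − (75.53° + 71.95° + 31.54° + 10.64°) = -189.67°

-190 deg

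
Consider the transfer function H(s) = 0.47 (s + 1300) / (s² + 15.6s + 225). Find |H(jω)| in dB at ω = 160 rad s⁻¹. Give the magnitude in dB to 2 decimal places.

-32.34 dB

|j160 + 1300| = √(160² + 1300²) = 1310
|(j160)² + 15.6(j160) + 225| = |-25375 + j2496| = 2.55e+04
|H(j160)| = 0.47 × 1310 / 2.55e+04 = 0.024144
20 log₁₀(0.024144) = -32.344 dB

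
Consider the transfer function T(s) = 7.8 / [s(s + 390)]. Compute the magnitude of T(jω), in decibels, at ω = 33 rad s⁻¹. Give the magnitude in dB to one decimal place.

-64.4 dB

|j33 + 390| = √(33² + 390²) = 391.4
|j33| = 33
|T(j33)| = 7.8 / (391.4 × 33) = 0.0006039
20 log₁₀(0.0006039) = -64.38 dB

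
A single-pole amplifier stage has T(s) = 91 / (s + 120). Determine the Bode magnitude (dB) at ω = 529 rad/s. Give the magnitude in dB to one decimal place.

-15.5 dB

|j529 + 120| = √(529² + 120²) = 542.4
|T(j529)| = 91 / 542.4 = 0.16776
20 log₁₀(0.16776) = -15.51 dB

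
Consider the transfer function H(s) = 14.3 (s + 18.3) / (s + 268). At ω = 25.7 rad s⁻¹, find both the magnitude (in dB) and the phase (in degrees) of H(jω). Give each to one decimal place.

|j25.7 + 18.3| = √(25.7² + 18.3²) = 31.55
|j25.7 + 268| = √(25.7² + 268²) = 269.2
|H(j25.7)| = 14.3 × 31.55 / 269.2 = 1.6757
20 log₁₀(1.6757) = 4.48 dB
∠(j25.7 + 18.3) = arctan(25.7/18.3) = 54.55°
∠(j25.7 + 268) = arctan(25.7/268) = 5.48°
∠H(j25.7) = 54.55° − 5.48° = 49.07°

|H| = 4.5 dB, ∠H = 49.1°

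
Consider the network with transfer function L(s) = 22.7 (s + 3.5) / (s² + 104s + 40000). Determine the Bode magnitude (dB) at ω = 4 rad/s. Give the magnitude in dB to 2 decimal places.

|j4 + 3.5| = √(4² + 3.5²) = 5.315
|(j4)² + 104(j4) + 40000| = |39984 + j416| = 3.999e+04
|L(j4)| = 22.7 × 5.315 / 3.999e+04 = 0.0030173
20 log₁₀(0.0030173) = -50.407 dB

-50.41 dB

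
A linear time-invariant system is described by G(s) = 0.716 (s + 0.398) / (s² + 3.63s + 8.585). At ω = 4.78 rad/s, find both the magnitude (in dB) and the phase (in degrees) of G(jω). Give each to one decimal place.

|G| = -16.3 dB, ∠G = -44.2°

|j4.78 + 0.398| = √(4.78² + 0.398²) = 4.797
|(j4.78)² + 3.63(j4.78) + 8.585| = |-14.263 + j17.351| = 22.46
|G(j4.78)| = 0.716 × 4.797 / 22.46 = 0.1529
20 log₁₀(0.1529) = -16.31 dB
∠(j4.78 + 0.398) = arctan(4.78/0.398) = 85.24°
∠[(j4.78)² + 3.63(j4.78) + 8.585] = ∠[-14.263 + j17.351] = 129.42°
∠G(j4.78) = 85.24° − 129.42° = -44.18°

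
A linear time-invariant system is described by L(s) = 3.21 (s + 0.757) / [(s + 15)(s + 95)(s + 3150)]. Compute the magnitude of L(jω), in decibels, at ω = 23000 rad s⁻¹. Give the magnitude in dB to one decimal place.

|j23000 + 0.757| = √(23000² + 0.757²) = 2.3e+04
|j23000 + 15| = √(23000² + 15²) = 2.3e+04
|j23000 + 95| = √(23000² + 95²) = 2.3e+04
|j23000 + 3150| = √(23000² + 3150²) = 2.321e+04
|L(j23000)| = 3.21 × 2.3e+04 / (2.3e+04 × 2.3e+04 × 2.321e+04) = 6.0119e-09
20 log₁₀(6.0119e-09) = -164.42 dB

-164.4 dB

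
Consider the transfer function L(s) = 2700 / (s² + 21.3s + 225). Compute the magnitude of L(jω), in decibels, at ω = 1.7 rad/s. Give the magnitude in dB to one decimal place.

|(j1.7)² + 21.3(j1.7) + 225| = |222.11 + j36.21| = 225
|L(j1.7)| = 2700 / 225 = 11.998
20 log₁₀(11.998) = 21.58 dB

21.6 dB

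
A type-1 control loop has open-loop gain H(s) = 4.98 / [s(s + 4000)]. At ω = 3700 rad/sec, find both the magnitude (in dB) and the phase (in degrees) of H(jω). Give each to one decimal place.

|j3700 + 4000| = √(3700² + 4000²) = 5449
|j3700| = 3700
|H(j3700)| = 4.98 / (5449 × 3700) = 2.4701e-07
20 log₁₀(2.4701e-07) = -132.15 dB
∠(j3700 + 4000) = arctan(3700/4000) = 42.77°
∠(j3700) = 90.00°
∠H(j3700) = − (42.77° + 90.00°) = -132.77°

|H| = -132.1 dB, ∠H = -132.8 deg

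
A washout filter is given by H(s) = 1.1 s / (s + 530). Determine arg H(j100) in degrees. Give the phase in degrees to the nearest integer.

79°

∠(j100) = 90.00°
∠(j100 + 530) = arctan(100/530) = 10.68°
∠H(j100) = 90.00° − 10.68° = 79.32°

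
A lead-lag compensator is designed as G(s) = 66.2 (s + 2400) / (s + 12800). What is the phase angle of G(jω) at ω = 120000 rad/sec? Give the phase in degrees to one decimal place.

4.9°

∠(j120000 + 2400) = arctan(120000/2400) = 88.85°
∠(j120000 + 12800) = arctan(120000/12800) = 83.91°
∠G(j120000) = 88.85° − 83.91° = 4.94°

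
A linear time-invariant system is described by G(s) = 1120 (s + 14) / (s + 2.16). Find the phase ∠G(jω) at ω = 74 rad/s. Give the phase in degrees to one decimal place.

-9.0°

∠(j74 + 14) = arctan(74/14) = 79.29°
∠(j74 + 2.16) = arctan(74/2.16) = 88.33°
∠G(j74) = 79.29° − 88.33° = -9.04°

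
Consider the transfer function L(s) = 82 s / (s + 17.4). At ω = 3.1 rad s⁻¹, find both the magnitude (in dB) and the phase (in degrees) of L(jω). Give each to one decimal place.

|L| = 23.2 dB, ∠L = 79.9 deg

|j3.1| = 3.1
|j3.1 + 17.4| = √(3.1² + 17.4²) = 17.67
|L(j3.1)| = 82 × 3.1 / 17.67 = 14.383
20 log₁₀(14.383) = 23.16 dB
∠(j3.1) = 90.00°
∠(j3.1 + 17.4) = arctan(3.1/17.4) = 10.10°
∠L(j3.1) = 90.00° − 10.10° = 79.90°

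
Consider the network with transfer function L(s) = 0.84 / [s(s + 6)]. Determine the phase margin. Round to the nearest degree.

Gain crossover: |L(jω)| = 1 at ω ≈ 0.14 rad/s.
∠L(j0.14) = −90° − arctan(0.14/6) ≈ -91.34°
PM = 180° + (-91.34°) = 88.66°

89°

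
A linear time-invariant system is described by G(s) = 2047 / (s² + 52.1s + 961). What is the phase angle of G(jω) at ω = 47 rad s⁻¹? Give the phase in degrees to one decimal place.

∠[(j47)² + 52.1(j47) + 961] = ∠[-1248 + j2448.7] = 117.01°
∠G(j47) = −117.01° = -117.01°

-117.0°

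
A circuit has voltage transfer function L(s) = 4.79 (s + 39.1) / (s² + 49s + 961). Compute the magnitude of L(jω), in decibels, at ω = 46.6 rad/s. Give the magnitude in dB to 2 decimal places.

-18.96 dB

|j46.6 + 39.1| = √(46.6² + 39.1²) = 60.83
|(j46.6)² + 49(j46.6) + 961| = |-1210.6 + j2283.4| = 2584
|L(j46.6)| = 4.79 × 60.83 / 2584 = 0.11274
20 log₁₀(0.11274) = -18.958 dB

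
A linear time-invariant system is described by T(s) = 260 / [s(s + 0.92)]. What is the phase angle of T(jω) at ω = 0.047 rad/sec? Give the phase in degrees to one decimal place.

∠(j0.047 + 0.92) = arctan(0.047/0.92) = 2.92°
∠(j0.047) = 90.00°
∠T(j0.047) = − (2.92° + 90.00°) = -92.92°

-92.9°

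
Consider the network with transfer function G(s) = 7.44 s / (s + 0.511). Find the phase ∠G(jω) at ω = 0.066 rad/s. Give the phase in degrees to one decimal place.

82.6 deg

∠(j0.066) = 90.00°
∠(j0.066 + 0.511) = arctan(0.066/0.511) = 7.36°
∠G(j0.066) = 90.00° − 7.36° = 82.64°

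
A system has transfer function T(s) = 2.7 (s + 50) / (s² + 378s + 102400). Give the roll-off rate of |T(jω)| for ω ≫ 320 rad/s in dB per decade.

-20 dB/decade

With 1 zero and 2 poles, the high-frequency asymptotic slope is 20 × (1 − 2) = -20 dB/decade.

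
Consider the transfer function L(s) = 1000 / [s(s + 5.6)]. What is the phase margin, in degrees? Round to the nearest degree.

10 deg

Gain crossover: |L(jω)| = 1 at ω ≈ 31.4 rad s⁻¹.
∠L(j31.4) = −90° − arctan(31.4/5.6) ≈ -169.88°
PM = 180° + (-169.88°) = 10.12°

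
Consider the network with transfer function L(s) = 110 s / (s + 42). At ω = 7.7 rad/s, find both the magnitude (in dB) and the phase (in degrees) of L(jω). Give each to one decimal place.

|j7.7| = 7.7
|j7.7 + 42| = √(7.7² + 42²) = 42.7
|L(j7.7)| = 110 × 7.7 / 42.7 = 19.836
20 log₁₀(19.836) = 25.95 dB
∠(j7.7) = 90.00°
∠(j7.7 + 42) = arctan(7.7/42) = 10.39°
∠L(j7.7) = 90.00° − 10.39° = 79.61°

|L| = 25.9 dB, ∠L = 79.6°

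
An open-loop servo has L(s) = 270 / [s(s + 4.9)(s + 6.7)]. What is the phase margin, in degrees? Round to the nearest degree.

10 deg

Gain crossover: |L(jω)| = 1 at ω ≈ 4.79 rad/s.
∠L(j4.79) = −90° − arctan(4.79/4.9) − arctan(4.79/6.7) ≈ -169.87°
PM = 180° + (-169.87°) = 10.13°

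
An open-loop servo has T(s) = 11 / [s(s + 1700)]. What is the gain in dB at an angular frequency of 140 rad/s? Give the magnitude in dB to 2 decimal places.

-86.73 dB

|j140 + 1700| = √(140² + 1700²) = 1706
|j140| = 140
|T(j140)| = 11 / (1706 × 140) = 4.6063e-05
20 log₁₀(4.6063e-05) = -86.733 dB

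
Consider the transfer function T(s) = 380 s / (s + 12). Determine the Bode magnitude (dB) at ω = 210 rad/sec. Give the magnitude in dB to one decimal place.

51.6 dB

|j210| = 210
|j210 + 12| = √(210² + 12²) = 210.3
|T(j210)| = 380 × 210 / 210.3 = 379.38
20 log₁₀(379.38) = 51.58 dB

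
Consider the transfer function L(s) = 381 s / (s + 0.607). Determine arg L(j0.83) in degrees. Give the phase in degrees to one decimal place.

36.2 deg

∠(j0.83) = 90.00°
∠(j0.83 + 0.607) = arctan(0.83/0.607) = 53.82°
∠L(j0.83) = 90.00° − 53.82° = 36.18°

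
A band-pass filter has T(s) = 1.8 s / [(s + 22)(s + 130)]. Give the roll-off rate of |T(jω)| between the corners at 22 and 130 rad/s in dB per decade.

In this band the factors already past their corner are: 1 differentiator zero, pole at 22; net slope = 0 dB/decade.

0 dB/decade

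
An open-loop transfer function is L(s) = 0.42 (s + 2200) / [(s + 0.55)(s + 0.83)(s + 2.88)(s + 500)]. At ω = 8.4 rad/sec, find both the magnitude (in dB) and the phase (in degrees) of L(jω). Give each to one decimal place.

|L| = -50.7 dB, ∠L = -242.4°

|j8.4 + 2200| = √(8.4² + 2200²) = 2200
|j8.4 + 0.55| = √(8.4² + 0.55²) = 8.418
|j8.4 + 0.83| = √(8.4² + 0.83²) = 8.441
|j8.4 + 2.88| = √(8.4² + 2.88²) = 8.88
|j8.4 + 500| = √(8.4² + 500²) = 500.1
|L(j8.4)| = 0.42 × 2200 / (8.418 × 8.441 × 8.88 × 500.1) = 0.0029284
20 log₁₀(0.0029284) = -50.67 dB
∠(j8.4 + 2200) = arctan(8.4/2200) = 0.22°
∠(j8.4 + 0.55) = arctan(8.4/0.55) = 86.25°
∠(j8.4 + 0.83) = arctan(8.4/0.83) = 84.36°
∠(j8.4 + 2.88) = arctan(8.4/2.88) = 71.08°
∠(j8.4 + 500) = arctan(8.4/500) = 0.96°
∠L(j8.4) = 0.22° − (86.25° + 84.36° + 71.08° + 0.96°) = -242.43°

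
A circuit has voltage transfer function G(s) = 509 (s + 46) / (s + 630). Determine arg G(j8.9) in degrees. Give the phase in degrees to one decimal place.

∠(j8.9 + 46) = arctan(8.9/46) = 10.95°
∠(j8.9 + 630) = arctan(8.9/630) = 0.81°
∠G(j8.9) = 10.95° − 0.81° = 10.14°

10.1 deg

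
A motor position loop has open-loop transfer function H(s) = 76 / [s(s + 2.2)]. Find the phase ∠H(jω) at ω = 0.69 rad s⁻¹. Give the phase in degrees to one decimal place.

∠(j0.69 + 2.2) = arctan(0.69/2.2) = 17.41°
∠(j0.69) = 90.00°
∠H(j0.69) = − (17.41° + 90.00°) = -107.41°

-107.4°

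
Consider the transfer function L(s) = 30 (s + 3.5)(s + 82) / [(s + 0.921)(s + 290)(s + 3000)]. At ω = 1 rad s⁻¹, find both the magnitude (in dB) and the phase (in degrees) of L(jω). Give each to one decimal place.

|j1 + 3.5| = √(1² + 3.5²) = 3.64
|j1 + 82| = √(1² + 82²) = 82.01
|j1 + 0.921| = √(1² + 0.921²) = 1.36
|j1 + 290| = √(1² + 290²) = 290
|j1 + 3000| = √(1² + 3000²) = 3000
|L(j1)| = 30 × 3.64 × 82.01 / (1.36 × 290 × 3000) = 0.0075714
20 log₁₀(0.0075714) = -42.42 dB
∠(j1 + 3.5) = arctan(1/3.5) = 15.95°
∠(j1 + 82) = arctan(1/82) = 0.70°
∠(j1 + 0.921) = arctan(1/0.921) = 47.35°
∠(j1 + 290) = arctan(1/290) = 0.20°
∠(j1 + 3000) = arctan(1/3000) = 0.02°
∠L(j1) = 15.95° + 0.70° − (47.35° + 0.20° + 0.02°) = -30.93°

|L| = -42.4 dB, ∠L = -30.9°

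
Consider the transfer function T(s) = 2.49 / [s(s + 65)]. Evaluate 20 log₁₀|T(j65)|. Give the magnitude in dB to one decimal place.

|j65 + 65| = √(65² + 65²) = 91.92
|j65| = 65
|T(j65)| = 2.49 / (91.92 × 65) = 0.00041673
20 log₁₀(0.00041673) = -67.60 dB

-67.6 dB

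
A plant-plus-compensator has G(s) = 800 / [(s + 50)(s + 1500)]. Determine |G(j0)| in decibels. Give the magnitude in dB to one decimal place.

-39.4 dB

G(0) = 800 / (50 × 1500) = 0.010667
20 log₁₀(0.010667) = -39.44 dB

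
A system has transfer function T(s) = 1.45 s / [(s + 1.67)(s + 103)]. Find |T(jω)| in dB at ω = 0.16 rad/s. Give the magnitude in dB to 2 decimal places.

-57.44 dB

|j0.16| = 0.16
|j0.16 + 1.67| = √(0.16² + 1.67²) = 1.678
|j0.16 + 103| = √(0.16² + 103²) = 103
|T(j0.16)| = 1.45 × 0.16 / (1.678 × 103) = 0.0013426
20 log₁₀(0.0013426) = -57.441 dB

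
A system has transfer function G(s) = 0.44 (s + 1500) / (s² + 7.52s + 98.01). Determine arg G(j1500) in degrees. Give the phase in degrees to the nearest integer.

-135°

∠(j1500 + 1500) = arctan(1500/1500) = 45.00°
∠[(j1500)² + 7.52(j1500) + 98.01] = ∠[-2.2499e+06 + j11280] = 179.71°
∠G(j1500) = 45.00° − 179.71° = -134.71°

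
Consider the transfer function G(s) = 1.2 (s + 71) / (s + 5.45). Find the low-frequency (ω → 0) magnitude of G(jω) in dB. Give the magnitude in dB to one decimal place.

23.9 dB

G(0) = 1.2 × 71 / 5.45 = 15.633
20 log₁₀(15.633) = 23.88 dB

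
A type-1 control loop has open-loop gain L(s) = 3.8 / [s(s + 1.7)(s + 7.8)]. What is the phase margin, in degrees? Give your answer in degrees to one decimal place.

Gain crossover: |L(jω)| = 1 at ω ≈ 0.283 rad/sec.
∠L(j0.283) = −90° − arctan(0.283/1.7) − arctan(0.283/7.8) ≈ -101.51°
PM = 180° + (-101.51°) = 78.49°

78.5 deg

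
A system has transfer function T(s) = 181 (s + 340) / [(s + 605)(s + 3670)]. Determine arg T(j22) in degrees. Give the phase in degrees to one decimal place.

∠(j22 + 340) = arctan(22/340) = 3.70°
∠(j22 + 605) = arctan(22/605) = 2.08°
∠(j22 + 3670) = arctan(22/3670) = 0.34°
∠T(j22) = 3.70° − (2.08° + 0.34°) = 1.28°

1.3 deg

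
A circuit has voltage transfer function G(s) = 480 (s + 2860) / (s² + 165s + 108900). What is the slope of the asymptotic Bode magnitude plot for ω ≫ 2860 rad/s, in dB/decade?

-20 dB/decade

With 1 zero and 2 poles, the high-frequency asymptotic slope is 20 × (1 − 2) = -20 dB/decade.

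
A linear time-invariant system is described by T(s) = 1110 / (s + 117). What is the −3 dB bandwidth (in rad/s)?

For a single-pole low-pass, the −3 dB point is at the pole: ω = 117 rad/s.

117 rad/s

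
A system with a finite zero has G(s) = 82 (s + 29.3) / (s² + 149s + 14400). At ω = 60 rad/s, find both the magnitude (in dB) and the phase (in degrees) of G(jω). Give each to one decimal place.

|j60 + 29.3| = √(60² + 29.3²) = 66.77
|(j60)² + 149(j60) + 14400| = |10800 + j8940| = 1.402e+04
|G(j60)| = 82 × 66.77 / 1.402e+04 = 0.39053
20 log₁₀(0.39053) = -8.17 dB
∠(j60 + 29.3) = arctan(60/29.3) = 63.97°
∠[(j60)² + 149(j60) + 14400] = ∠[10800 + j8940] = 39.62°
∠G(j60) = 63.97° − 39.62° = 24.35°

|G| = -8.2 dB, ∠G = 24.4°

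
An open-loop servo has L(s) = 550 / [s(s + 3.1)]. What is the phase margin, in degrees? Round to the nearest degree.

8°

Gain crossover: |L(jω)| = 1 at ω ≈ 23.3 rad/sec.
∠L(j23.3) = −90° − arctan(23.3/3.1) ≈ -172.44°
PM = 180° + (-172.44°) = 7.56°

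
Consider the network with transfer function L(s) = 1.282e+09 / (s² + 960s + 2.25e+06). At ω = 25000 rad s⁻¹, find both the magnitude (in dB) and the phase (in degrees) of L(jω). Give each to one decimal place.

|L| = 6.3 dB, ∠L = -177.8°

|(j25000)² + 960(j25000) + 2.25e+06| = |-6.2275e+08 + j2.4e+07| = 6.232e+08
|L(j25000)| = 1.282e+09 / 6.232e+08 = 2.0571
20 log₁₀(2.0571) = 6.27 dB
∠[(j25000)² + 960(j25000) + 2.25e+06] = ∠[-6.2275e+08 + j2.4e+07] = 177.79°
∠L(j25000) = −177.79° = -177.79°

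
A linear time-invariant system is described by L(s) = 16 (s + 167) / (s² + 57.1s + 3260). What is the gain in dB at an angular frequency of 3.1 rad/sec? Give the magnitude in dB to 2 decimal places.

-1.71 dB

|j3.1 + 167| = √(3.1² + 167²) = 167
|(j3.1)² + 57.1(j3.1) + 3260| = |3250.4 + j177.01| = 3255
|L(j3.1)| = 16 × 167 / 3255 = 0.82098
20 log₁₀(0.82098) = -1.713 dB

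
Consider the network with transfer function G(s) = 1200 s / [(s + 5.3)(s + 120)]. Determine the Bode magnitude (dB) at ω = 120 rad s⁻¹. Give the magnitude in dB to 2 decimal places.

|j120| = 120
|j120 + 5.3| = √(120² + 5.3²) = 120.1
|j120 + 120| = √(120² + 120²) = 169.7
|G(j120)| = 1200 × 120 / (120.1 × 169.7) = 7.0642
20 log₁₀(7.0642) = 16.981 dB

16.98 dB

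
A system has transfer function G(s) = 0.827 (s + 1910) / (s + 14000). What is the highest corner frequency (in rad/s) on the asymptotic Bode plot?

Break frequencies occur at each pole and zero magnitude: 1910 rad/s, 14000 rad/s.
The highest is 14000 rad/s.

14000 rad/s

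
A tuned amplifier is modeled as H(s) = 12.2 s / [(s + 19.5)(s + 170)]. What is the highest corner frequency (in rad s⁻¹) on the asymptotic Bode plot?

Break frequencies occur at each pole and zero magnitude: 19.5 rad s⁻¹, 170 rad s⁻¹.
The highest is 170 rad s⁻¹.

170 rad s⁻¹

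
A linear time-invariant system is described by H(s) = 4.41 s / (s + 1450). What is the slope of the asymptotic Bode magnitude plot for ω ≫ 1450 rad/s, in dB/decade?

0 dB/decade

With 1 zero and 1 pole, the high-frequency asymptotic slope is 20 × (1 − 1) = 0 dB/decade.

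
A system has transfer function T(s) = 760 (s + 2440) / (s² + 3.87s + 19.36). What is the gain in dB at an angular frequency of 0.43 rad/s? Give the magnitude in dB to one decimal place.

|j0.43 + 2440| = √(0.43² + 2440²) = 2440
|(j0.43)² + 3.87(j0.43) + 19.36| = |19.175 + j1.6641| = 19.25
|T(j0.43)| = 760 × 2440 / 19.25 = 96347
20 log₁₀(96347) = 99.68 dB

99.7 dB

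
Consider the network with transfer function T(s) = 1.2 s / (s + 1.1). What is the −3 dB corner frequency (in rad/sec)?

1.1 rad/sec

For a single-pole high-pass, the −3 dB point is at the pole: ω = 1.1 rad/sec.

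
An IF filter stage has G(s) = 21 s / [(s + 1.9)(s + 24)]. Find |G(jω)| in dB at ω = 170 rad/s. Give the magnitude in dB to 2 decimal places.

|j170| = 170
|j170 + 1.9| = √(170² + 1.9²) = 170
|j170 + 24| = √(170² + 24²) = 171.7
|G(j170)| = 21 × 170 / (170 × 171.7) = 0.12231
20 log₁₀(0.12231) = -18.251 dB

-18.25 dB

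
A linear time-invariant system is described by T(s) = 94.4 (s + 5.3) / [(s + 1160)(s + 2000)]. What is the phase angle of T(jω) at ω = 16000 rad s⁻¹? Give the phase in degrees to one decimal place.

∠(j16000 + 5.3) = arctan(16000/5.3) = 89.98°
∠(j16000 + 1160) = arctan(16000/1160) = 85.85°
∠(j16000 + 2000) = arctan(16000/2000) = 82.87°
∠T(j16000) = 89.98° − (85.85° + 82.87°) = -78.75°

-78.7°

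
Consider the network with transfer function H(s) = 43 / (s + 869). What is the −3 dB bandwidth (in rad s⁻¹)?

For a single-pole low-pass, the −3 dB point is at the pole: ω = 869 rad s⁻¹.

869 rad s⁻¹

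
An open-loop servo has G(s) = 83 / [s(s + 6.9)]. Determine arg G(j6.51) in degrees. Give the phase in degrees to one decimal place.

-133.3°

∠(j6.51 + 6.9) = arctan(6.51/6.9) = 43.33°
∠(j6.51) = 90.00°
∠G(j6.51) = − (43.33° + 90.00°) = -133.33°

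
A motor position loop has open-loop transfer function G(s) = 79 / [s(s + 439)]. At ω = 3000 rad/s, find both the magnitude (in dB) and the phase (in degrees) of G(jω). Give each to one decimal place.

|G| = -101.2 dB, ∠G = -171.7 deg

|j3000 + 439| = √(3000² + 439²) = 3032
|j3000| = 3000
|G(j3000)| = 79 / (3032 × 3000) = 8.6853e-06
20 log₁₀(8.6853e-06) = -101.22 dB
∠(j3000 + 439) = arctan(3000/439) = 81.67°
∠(j3000) = 90.00°
∠G(j3000) = − (81.67° + 90.00°) = -171.67°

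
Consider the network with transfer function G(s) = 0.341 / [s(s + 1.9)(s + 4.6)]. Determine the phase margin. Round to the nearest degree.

88°

Gain crossover: |G(jω)| = 1 at ω ≈ 0.039 rad/s.
∠G(j0.039) = −90° − arctan(0.039/1.9) − arctan(0.039/4.6) ≈ -91.66°
PM = 180° + (-91.66°) = 88.34°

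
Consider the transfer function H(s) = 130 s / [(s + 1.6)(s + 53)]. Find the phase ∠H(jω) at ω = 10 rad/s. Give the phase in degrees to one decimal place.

∠(j10) = 90.00°
∠(j10 + 1.6) = arctan(10/1.6) = 80.91°
∠(j10 + 53) = arctan(10/53) = 10.68°
∠H(j10) = 90.00° − (80.91° + 10.68°) = -1.59°

-1.6°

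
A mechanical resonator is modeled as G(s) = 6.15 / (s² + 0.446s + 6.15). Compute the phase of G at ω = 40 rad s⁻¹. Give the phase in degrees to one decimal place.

-179.4°

∠[(j40)² + 0.446(j40) + 6.15] = ∠[-1593.8 + j17.84] = 179.36°
∠G(j40) = −179.36° = -179.36°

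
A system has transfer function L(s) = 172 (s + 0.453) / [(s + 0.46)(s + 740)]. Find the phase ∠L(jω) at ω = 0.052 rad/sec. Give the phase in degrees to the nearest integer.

∠(j0.052 + 0.453) = arctan(0.052/0.453) = 6.55°
∠(j0.052 + 0.46) = arctan(0.052/0.46) = 6.45°
∠(j0.052 + 740) = arctan(0.052/740) = 0.00°
∠L(j0.052) = 6.55° − (6.45° + 0.00°) = 0.09°

0°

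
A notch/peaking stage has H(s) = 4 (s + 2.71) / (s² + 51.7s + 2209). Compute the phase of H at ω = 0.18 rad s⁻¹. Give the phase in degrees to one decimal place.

3.6°

∠(j0.18 + 2.71) = arctan(0.18/2.71) = 3.80°
∠[(j0.18)² + 51.7(j0.18) + 2209] = ∠[2209 + j9.306] = 0.24°
∠H(j0.18) = 3.80° − 0.24° = 3.56°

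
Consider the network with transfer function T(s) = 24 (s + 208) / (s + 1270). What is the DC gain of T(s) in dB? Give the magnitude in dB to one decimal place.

T(0) = 24 × 208 / 1270 = 3.9307
20 log₁₀(3.9307) = 11.89 dB

11.9 dB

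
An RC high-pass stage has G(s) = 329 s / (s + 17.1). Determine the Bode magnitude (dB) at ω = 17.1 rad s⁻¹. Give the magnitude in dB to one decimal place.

47.3 dB

|j17.1| = 17.1
|j17.1 + 17.1| = √(17.1² + 17.1²) = 24.18
|G(j17.1)| = 329 × 17.1 / 24.18 = 232.64
20 log₁₀(232.64) = 47.33 dB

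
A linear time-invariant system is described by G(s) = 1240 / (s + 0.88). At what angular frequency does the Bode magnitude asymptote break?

The single real pole at s = −0.88 gives a corner at ω = 0.88 rad/s.

0.88 rad/s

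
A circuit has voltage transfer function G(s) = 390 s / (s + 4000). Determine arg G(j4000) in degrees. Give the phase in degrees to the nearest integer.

∠(j4000) = 90.00°
∠(j4000 + 4000) = arctan(4000/4000) = 45.00°
∠G(j4000) = 90.00° − 45.00° = 45.00°

45°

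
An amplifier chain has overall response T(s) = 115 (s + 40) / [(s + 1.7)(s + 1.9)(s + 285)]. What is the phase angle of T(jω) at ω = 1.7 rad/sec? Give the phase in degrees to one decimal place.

∠(j1.7 + 40) = arctan(1.7/40) = 2.43°
∠(j1.7 + 1.7) = arctan(1.7/1.7) = 45.00°
∠(j1.7 + 1.9) = arctan(1.7/1.9) = 41.82°
∠(j1.7 + 285) = arctan(1.7/285) = 0.34°
∠T(j1.7) = 2.43° − (45.00° + 41.82° + 0.34°) = -84.73°

-84.7°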